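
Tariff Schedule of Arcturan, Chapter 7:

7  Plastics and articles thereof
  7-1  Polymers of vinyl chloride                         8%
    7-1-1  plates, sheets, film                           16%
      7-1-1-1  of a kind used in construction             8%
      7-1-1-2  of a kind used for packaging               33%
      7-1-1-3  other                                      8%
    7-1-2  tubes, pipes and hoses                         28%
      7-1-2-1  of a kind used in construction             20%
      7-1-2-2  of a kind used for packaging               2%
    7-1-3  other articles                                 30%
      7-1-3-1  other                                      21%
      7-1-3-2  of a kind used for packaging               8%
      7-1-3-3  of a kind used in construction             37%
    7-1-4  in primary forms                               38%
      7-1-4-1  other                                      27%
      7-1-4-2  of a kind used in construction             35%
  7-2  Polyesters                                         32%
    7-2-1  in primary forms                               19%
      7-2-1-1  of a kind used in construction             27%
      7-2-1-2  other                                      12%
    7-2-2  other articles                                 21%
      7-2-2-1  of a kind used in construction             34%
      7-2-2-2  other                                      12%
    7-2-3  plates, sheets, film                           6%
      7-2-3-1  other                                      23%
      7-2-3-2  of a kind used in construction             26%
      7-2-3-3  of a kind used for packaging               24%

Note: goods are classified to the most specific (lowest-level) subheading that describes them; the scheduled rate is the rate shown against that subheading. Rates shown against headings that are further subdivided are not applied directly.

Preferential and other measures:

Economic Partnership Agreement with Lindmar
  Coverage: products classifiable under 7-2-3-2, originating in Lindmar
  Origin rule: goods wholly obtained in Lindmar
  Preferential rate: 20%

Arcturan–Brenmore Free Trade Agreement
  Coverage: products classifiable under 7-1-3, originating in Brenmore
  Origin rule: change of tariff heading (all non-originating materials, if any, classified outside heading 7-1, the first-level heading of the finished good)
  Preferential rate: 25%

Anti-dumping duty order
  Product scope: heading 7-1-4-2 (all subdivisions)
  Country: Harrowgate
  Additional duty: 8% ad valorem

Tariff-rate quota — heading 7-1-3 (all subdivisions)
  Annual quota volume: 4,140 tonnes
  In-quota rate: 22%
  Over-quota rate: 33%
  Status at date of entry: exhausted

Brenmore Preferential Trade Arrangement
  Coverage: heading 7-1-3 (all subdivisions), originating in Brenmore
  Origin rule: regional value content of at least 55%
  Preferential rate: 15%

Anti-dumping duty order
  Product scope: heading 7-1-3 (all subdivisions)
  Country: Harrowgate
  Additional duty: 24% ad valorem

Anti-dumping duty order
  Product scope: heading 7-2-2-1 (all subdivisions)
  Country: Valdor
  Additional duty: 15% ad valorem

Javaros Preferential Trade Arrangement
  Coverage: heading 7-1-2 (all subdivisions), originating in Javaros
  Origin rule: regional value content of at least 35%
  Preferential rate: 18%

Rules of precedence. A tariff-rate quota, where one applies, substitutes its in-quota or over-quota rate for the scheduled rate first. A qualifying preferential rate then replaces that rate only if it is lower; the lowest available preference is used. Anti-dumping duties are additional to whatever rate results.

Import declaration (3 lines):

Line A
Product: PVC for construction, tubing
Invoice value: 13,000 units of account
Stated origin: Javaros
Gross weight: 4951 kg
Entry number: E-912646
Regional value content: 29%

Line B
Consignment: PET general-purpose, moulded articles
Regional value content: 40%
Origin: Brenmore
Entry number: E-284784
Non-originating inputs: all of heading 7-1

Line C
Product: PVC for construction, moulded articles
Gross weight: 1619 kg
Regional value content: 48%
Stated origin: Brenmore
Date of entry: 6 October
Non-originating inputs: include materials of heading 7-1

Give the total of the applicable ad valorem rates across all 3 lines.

65%

Line A: PVC → 7-1; tubing → 7-1-2; for construction → 7-1-2-1. Scheduled 20%. Javaros agreement on 7-1-2: RVC < 35%. → 20%.
Line B: PET → 7-2; moulded articles → 7-2-2; general-purpose → 7-2-2-2. Scheduled 12%. Brenmore agreement on 7-1-3: 7-2-2-2 not covered; Brenmore agreement on 7-1-3: 7-2-2-2 not covered. → 12%.
Line C: PVC → 7-1; moulded articles → 7-1-3; for construction → 7-1-3-3. Scheduled 37%. quota on 7-1-3 exhausted → over-quota 33%; Brenmore agreement on 7-1-3: CTH not met; Brenmore agreement on 7-1-3: RVC < 55%. → 33%.
Sum: 20% + 12% + 33% = 65%.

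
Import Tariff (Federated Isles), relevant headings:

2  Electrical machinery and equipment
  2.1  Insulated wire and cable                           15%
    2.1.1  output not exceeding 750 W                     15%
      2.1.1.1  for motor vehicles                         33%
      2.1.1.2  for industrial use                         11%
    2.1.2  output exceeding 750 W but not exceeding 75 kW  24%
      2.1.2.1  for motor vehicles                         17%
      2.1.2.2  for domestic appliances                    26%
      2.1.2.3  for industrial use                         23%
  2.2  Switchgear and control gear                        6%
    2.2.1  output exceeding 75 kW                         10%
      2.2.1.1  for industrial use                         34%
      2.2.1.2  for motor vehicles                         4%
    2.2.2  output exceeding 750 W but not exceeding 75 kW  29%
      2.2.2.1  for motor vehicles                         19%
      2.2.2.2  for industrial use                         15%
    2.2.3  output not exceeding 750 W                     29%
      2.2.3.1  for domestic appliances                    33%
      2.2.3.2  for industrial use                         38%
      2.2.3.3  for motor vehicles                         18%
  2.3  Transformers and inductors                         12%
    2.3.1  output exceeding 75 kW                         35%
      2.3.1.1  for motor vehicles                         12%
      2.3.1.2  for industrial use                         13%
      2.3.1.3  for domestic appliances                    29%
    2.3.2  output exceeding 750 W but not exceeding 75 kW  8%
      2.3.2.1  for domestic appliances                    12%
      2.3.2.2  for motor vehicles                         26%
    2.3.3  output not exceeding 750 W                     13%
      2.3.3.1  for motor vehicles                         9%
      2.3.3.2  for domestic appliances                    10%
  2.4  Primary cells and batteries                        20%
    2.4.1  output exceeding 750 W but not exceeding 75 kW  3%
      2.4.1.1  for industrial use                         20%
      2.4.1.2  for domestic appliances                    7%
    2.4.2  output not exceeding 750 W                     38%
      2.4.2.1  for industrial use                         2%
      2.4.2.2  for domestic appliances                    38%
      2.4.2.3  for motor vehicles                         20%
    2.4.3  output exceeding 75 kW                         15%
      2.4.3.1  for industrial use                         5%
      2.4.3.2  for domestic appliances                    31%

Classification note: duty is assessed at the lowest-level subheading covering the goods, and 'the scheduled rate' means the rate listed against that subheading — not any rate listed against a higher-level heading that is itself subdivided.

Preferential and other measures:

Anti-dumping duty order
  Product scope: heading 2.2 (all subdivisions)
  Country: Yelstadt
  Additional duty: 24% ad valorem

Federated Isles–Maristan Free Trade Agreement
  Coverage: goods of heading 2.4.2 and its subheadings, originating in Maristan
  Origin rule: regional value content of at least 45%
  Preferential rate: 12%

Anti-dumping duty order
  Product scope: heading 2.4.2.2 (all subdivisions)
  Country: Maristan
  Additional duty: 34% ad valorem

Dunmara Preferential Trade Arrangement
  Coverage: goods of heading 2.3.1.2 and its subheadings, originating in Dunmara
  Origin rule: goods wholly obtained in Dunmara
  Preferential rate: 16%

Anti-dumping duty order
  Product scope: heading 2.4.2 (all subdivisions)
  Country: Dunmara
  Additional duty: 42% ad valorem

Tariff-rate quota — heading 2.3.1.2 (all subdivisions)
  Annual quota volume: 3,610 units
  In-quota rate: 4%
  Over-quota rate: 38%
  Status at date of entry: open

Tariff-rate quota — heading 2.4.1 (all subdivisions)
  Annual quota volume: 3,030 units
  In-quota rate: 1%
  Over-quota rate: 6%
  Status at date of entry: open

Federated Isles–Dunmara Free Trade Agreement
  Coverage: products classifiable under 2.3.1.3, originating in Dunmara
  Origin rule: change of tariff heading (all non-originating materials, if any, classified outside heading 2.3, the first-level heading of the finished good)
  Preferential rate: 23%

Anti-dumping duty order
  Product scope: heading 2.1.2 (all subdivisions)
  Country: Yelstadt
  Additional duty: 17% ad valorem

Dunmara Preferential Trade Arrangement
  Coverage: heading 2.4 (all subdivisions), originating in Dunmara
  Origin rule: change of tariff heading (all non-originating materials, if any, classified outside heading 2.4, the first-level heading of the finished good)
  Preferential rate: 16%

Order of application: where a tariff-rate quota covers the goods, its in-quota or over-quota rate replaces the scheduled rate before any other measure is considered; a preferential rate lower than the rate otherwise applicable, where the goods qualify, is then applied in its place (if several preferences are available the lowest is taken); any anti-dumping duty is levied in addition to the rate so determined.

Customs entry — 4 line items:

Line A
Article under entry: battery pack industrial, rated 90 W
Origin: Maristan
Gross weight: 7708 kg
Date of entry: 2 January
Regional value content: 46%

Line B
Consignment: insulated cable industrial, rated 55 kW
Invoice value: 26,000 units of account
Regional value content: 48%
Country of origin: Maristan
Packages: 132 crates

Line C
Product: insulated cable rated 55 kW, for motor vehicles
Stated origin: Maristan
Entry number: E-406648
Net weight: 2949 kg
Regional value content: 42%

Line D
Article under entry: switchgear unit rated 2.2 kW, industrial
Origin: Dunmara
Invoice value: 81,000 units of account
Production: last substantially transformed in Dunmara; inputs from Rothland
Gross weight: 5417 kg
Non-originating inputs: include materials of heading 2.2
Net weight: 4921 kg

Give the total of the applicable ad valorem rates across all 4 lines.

57%

Line A: battery pack → 2.4; rated 90 W → 2.4.2; industrial → 2.4.2.1. Scheduled 2%. Maristan agreement on 2.4.2: RVC ≥ 45% → 12% available; preference 12% not lower than 2% → no reduction. → 2%.
Line B: insulated cable → 2.1; rated 55 kW → 2.1.2; industrial → 2.1.2.3. Scheduled 23%. Maristan agreement on 2.4.2: 2.1.2.3 not covered. → 23%.
Line C: insulated cable → 2.1; rated 55 kW → 2.1.2; for motor vehicles → 2.1.2.1. Scheduled 17%. Maristan agreement on 2.4.2: 2.1.2.1 not covered. → 17%.
Line D: switchgear unit → 2.2; rated 2.2 kW → 2.2.2; industrial → 2.2.2.2. Scheduled 15%. Dunmara agreement on 2.3.1.2: 2.2.2.2 not covered; Dunmara agreement on 2.3.1.3: 2.2.2.2 not covered; Dunmara agreement on 2.4: 2.2.2.2 not covered. → 15%.
Sum: 2% + 23% + 17% + 15% = 57%.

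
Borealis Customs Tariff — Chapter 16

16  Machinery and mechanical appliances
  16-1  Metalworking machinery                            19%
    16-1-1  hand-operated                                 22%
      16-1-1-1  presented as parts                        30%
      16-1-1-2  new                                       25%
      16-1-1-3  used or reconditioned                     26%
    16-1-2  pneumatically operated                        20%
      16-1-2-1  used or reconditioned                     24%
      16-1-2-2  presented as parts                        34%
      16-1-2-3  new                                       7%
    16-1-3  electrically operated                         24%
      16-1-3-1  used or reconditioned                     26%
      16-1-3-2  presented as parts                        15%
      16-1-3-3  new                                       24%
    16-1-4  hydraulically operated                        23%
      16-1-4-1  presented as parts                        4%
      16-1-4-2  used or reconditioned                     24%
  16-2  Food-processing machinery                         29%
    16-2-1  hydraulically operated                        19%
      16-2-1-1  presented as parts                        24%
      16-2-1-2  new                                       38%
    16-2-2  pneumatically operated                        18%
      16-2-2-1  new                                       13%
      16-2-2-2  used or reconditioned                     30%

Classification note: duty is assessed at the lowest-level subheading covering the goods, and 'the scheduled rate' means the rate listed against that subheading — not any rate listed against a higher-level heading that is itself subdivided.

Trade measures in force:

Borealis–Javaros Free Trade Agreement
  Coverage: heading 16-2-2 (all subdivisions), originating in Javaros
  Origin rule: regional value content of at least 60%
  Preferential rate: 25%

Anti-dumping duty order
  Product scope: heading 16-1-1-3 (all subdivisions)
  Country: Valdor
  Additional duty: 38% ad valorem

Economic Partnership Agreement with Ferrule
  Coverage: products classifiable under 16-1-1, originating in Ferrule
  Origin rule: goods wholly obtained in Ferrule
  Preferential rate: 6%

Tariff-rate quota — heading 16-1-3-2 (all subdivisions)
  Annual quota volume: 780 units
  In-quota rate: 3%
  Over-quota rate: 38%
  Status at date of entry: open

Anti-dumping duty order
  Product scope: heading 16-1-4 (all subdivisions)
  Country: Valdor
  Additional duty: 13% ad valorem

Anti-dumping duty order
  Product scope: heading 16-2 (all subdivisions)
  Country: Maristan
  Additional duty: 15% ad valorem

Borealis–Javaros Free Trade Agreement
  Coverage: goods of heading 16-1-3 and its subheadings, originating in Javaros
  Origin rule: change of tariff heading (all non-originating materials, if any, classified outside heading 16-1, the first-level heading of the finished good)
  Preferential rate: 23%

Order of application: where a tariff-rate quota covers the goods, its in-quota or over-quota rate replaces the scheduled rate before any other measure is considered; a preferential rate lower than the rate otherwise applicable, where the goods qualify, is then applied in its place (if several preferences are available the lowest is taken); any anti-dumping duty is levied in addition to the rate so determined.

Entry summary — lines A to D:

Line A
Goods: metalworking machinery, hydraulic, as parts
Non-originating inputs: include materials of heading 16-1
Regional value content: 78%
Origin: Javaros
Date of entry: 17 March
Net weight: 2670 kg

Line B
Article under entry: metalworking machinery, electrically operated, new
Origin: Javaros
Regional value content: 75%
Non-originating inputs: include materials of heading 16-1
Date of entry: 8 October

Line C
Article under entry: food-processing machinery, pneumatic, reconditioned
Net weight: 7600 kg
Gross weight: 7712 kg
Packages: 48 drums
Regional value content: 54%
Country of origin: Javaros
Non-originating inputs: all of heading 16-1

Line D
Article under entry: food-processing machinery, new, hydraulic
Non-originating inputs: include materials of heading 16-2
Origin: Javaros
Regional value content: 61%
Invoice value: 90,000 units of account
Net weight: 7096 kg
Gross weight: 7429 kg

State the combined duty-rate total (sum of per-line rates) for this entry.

Line A: metalworking → 16-1; hydraulic → 16-1-4; as parts → 16-1-4-1. Scheduled 4%. Javaros agreement on 16-2-2: 16-1-4-1 not covered; Javaros agreement on 16-1-3: 16-1-4-1 not covered. → 4%.
Line B: metalworking → 16-1; electrically operated → 16-1-3; new → 16-1-3-3. Scheduled 24%. Javaros agreement on 16-2-2: 16-1-3-3 not covered; Javaros agreement on 16-1-3: CTH not met. → 24%.
Line C: food-processing → 16-2; pneumatic → 16-2-2; reconditioned → 16-2-2-2. Scheduled 30%. Javaros agreement on 16-2-2: RVC < 60%; Javaros agreement on 16-1-3: 16-2-2-2 not covered. → 30%.
Line D: food-processing → 16-2; hydraulic → 16-2-1; new → 16-2-1-2. Scheduled 38%. Javaros agreement on 16-2-2: 16-2-1-2 not covered; Javaros agreement on 16-1-3: 16-2-1-2 not covered. → 38%.
Sum: 4% + 24% + 30% + 38% = 96%.

96%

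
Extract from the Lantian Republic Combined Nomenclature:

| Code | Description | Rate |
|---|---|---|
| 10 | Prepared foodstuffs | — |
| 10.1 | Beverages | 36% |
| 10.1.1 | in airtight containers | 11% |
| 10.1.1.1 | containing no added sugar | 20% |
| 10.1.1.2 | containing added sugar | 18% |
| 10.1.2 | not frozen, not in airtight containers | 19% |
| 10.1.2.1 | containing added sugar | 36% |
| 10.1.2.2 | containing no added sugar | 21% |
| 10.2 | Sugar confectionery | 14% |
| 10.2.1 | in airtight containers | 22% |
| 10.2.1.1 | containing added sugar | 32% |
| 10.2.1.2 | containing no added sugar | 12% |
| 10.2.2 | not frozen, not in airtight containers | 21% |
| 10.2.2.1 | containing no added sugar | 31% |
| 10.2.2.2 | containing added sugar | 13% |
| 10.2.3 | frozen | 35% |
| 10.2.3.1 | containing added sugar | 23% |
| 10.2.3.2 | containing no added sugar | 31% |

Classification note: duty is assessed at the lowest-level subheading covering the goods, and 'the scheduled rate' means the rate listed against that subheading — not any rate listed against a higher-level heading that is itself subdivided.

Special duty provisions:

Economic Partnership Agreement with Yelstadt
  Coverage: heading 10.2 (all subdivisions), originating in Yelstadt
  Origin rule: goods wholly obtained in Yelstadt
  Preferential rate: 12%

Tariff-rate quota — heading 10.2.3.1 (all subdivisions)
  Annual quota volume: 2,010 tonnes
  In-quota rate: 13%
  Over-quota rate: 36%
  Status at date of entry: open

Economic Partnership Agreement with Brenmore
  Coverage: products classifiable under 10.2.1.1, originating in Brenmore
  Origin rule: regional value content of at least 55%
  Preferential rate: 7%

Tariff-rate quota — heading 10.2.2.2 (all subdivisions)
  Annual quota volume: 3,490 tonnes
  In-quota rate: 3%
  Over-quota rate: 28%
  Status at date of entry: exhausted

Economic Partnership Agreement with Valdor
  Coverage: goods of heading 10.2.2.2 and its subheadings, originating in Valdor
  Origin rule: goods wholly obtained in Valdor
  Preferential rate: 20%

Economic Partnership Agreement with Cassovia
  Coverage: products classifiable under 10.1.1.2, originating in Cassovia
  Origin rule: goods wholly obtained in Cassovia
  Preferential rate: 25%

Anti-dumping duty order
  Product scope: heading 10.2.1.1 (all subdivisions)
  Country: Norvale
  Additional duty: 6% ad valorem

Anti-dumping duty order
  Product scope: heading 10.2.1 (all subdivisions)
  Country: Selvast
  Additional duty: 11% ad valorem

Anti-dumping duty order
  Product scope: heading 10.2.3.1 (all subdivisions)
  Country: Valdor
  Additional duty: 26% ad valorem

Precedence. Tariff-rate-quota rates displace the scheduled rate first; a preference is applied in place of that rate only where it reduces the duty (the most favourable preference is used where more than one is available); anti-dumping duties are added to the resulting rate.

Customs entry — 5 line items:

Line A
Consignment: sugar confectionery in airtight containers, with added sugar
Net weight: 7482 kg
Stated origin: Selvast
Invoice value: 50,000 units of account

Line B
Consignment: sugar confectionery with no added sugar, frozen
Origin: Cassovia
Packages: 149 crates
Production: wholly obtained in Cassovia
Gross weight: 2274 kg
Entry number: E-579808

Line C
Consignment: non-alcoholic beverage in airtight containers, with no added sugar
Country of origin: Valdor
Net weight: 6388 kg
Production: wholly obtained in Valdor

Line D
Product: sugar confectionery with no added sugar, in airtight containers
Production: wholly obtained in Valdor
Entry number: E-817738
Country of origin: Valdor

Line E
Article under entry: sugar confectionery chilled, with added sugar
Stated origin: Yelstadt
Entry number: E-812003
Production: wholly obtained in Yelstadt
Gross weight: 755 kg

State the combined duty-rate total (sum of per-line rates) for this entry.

118%

Line A: sugar confectionery → 10.2; in airtight containers → 10.2.1; with added sugar → 10.2.1.1. Scheduled 32%. anti-dumping (Selvast, 10.2.1): +11%; total 32% + 11% = 43%. → 43%.
Line B: sugar confectionery → 10.2; frozen → 10.2.3; with no added sugar → 10.2.3.2. Scheduled 31%. Cassovia agreement on 10.1.1.2: 10.2.3.2 not covered. → 31%.
Line C: non-alcoholic beverage → 10.1; in airtight containers → 10.1.1; with no added sugar → 10.1.1.1. Scheduled 20%. Valdor agreement on 10.2.2.2: 10.1.1.1 not covered. → 20%.
Line D: sugar confectionery → 10.2; in airtight containers → 10.2.1; with no added sugar → 10.2.1.2. Scheduled 12%. Valdor agreement on 10.2.2.2: 10.2.1.2 not covered. → 12%.
Line E: sugar confectionery → 10.2; chilled → 10.2.2; with added sugar → 10.2.2.2. Scheduled 13%. quota on 10.2.2.2 exhausted → over-quota 28%; Yelstadt agreement on 10.2: wholly obtained → 12% available; preferential 12%. → 12%.
Sum: 43% + 31% + 20% + 12% + 12% = 118%.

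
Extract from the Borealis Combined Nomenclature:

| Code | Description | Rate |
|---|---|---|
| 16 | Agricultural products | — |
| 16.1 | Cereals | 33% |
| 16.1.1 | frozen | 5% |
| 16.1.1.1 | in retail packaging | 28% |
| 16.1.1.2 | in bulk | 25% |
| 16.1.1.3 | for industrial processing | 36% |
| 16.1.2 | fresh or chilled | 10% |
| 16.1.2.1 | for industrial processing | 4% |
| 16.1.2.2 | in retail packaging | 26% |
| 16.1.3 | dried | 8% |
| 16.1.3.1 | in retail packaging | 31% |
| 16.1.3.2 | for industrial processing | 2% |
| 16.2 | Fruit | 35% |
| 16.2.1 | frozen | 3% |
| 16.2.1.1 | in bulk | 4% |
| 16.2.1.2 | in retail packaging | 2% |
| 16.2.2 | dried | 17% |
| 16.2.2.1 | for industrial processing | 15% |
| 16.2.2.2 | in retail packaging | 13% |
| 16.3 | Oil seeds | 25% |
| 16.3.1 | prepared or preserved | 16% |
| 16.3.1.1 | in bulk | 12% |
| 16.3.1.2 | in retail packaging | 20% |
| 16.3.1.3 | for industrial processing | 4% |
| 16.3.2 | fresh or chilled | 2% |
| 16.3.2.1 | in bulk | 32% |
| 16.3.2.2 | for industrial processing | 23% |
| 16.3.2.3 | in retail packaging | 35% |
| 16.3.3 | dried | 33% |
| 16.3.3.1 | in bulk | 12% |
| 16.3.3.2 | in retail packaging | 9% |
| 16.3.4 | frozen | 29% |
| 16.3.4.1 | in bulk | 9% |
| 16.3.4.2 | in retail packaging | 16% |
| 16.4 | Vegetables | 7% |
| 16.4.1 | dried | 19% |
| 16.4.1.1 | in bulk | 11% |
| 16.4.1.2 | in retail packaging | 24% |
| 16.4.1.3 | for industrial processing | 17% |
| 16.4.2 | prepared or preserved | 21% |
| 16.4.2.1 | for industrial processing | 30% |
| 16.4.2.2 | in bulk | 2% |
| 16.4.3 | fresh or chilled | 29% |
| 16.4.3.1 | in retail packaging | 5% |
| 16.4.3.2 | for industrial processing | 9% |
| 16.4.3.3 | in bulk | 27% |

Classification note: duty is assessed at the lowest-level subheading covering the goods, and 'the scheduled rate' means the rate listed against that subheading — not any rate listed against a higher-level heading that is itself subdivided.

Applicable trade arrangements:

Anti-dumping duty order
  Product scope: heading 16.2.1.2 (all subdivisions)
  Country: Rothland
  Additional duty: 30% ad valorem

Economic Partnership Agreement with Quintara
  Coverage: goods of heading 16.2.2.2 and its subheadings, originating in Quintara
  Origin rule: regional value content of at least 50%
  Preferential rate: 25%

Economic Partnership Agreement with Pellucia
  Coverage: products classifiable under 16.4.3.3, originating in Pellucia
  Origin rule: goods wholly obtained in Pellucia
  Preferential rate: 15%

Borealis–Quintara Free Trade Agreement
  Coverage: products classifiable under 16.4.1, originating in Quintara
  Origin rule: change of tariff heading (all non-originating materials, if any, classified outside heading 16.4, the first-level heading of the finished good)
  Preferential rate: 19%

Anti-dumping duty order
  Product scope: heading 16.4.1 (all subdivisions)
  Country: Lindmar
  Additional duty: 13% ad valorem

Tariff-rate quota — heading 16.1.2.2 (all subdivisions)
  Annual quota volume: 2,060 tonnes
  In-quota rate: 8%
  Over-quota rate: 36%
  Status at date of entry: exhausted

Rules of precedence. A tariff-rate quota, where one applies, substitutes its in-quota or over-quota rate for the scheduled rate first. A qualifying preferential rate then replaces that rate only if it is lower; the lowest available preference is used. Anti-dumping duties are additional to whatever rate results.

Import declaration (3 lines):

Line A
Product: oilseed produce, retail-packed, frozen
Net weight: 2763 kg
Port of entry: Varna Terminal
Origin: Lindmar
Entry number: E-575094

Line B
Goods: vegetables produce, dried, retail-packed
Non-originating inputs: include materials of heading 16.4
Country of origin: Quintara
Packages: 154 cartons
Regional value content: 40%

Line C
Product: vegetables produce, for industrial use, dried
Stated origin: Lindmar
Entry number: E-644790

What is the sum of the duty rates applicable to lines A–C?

70%

Line A: oilseed → 16.3; frozen → 16.3.4; retail-packed → 16.3.4.2. Scheduled 16%. No special measure applies. → 16%.
Line B: vegetables → 16.4; dried → 16.4.1; retail-packed → 16.4.1.2. Scheduled 24%. Quintara agreement on 16.2.2.2: 16.4.1.2 not covered; Quintara agreement on 16.4.1: CTH not met. → 24%.
Line C: vegetables → 16.4; dried → 16.4.1; for industrial use → 16.4.1.3. Scheduled 17%. anti-dumping (Lindmar, 16.4.1): +13%; total 17% + 13% = 30%. → 30%.
Sum: 16% + 24% + 30% = 70%.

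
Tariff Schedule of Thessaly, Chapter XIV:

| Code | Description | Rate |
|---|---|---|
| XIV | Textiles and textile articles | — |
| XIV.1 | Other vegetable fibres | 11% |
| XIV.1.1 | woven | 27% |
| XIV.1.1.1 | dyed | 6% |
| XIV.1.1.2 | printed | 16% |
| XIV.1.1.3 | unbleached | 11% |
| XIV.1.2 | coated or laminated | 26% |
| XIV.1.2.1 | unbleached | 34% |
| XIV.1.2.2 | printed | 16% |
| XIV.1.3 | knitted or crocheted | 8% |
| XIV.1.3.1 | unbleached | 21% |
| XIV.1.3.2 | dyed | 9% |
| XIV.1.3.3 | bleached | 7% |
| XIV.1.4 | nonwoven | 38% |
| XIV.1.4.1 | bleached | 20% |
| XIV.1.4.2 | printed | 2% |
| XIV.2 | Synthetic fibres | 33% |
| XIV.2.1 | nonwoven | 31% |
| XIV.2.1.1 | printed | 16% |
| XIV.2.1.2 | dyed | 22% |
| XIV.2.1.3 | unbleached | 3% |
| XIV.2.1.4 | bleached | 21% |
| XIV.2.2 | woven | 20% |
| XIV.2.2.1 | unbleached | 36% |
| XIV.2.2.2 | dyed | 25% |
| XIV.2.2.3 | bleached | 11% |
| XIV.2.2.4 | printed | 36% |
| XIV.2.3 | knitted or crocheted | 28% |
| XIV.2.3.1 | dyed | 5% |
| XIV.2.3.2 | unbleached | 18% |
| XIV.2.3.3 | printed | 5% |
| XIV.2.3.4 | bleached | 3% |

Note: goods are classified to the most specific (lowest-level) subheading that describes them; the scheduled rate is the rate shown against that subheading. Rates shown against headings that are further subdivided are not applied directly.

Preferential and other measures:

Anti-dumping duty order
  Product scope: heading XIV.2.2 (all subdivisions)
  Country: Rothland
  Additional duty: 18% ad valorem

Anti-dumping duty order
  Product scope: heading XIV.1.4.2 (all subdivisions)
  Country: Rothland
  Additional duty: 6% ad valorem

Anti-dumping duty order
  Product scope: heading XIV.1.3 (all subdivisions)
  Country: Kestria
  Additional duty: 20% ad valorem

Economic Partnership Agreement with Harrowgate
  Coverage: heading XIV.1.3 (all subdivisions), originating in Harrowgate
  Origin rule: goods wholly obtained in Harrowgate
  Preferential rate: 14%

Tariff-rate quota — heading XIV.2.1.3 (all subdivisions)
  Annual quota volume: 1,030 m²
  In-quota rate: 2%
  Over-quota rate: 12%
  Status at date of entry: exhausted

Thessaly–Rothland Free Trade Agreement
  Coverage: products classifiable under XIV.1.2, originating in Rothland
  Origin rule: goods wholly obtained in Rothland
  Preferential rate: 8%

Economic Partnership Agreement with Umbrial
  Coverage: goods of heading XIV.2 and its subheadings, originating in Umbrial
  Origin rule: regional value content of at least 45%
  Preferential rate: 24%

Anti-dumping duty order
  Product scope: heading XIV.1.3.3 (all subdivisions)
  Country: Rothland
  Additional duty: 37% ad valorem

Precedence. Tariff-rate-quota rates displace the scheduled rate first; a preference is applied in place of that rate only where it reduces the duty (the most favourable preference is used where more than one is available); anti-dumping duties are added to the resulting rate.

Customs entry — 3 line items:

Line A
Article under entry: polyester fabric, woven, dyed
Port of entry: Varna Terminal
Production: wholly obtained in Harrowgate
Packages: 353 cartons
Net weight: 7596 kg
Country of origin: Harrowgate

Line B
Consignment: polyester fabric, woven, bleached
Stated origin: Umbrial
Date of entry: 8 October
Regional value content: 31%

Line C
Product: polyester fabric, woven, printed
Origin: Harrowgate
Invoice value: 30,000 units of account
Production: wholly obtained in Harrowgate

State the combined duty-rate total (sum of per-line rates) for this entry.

Line A: polyester → XIV.2; woven → XIV.2.2; dyed → XIV.2.2.2. Scheduled 25%. Harrowgate agreement on XIV.1.3: XIV.2.2.2 not covered. → 25%.
Line B: polyester → XIV.2; woven → XIV.2.2; bleached → XIV.2.2.3. Scheduled 11%. Umbrial agreement on XIV.2: RVC < 45%. → 11%.
Line C: polyester → XIV.2; woven → XIV.2.2; printed → XIV.2.2.4. Scheduled 36%. Harrowgate agreement on XIV.1.3: XIV.2.2.4 not covered. → 36%.
Sum: 25% + 11% + 36% = 72%.

72%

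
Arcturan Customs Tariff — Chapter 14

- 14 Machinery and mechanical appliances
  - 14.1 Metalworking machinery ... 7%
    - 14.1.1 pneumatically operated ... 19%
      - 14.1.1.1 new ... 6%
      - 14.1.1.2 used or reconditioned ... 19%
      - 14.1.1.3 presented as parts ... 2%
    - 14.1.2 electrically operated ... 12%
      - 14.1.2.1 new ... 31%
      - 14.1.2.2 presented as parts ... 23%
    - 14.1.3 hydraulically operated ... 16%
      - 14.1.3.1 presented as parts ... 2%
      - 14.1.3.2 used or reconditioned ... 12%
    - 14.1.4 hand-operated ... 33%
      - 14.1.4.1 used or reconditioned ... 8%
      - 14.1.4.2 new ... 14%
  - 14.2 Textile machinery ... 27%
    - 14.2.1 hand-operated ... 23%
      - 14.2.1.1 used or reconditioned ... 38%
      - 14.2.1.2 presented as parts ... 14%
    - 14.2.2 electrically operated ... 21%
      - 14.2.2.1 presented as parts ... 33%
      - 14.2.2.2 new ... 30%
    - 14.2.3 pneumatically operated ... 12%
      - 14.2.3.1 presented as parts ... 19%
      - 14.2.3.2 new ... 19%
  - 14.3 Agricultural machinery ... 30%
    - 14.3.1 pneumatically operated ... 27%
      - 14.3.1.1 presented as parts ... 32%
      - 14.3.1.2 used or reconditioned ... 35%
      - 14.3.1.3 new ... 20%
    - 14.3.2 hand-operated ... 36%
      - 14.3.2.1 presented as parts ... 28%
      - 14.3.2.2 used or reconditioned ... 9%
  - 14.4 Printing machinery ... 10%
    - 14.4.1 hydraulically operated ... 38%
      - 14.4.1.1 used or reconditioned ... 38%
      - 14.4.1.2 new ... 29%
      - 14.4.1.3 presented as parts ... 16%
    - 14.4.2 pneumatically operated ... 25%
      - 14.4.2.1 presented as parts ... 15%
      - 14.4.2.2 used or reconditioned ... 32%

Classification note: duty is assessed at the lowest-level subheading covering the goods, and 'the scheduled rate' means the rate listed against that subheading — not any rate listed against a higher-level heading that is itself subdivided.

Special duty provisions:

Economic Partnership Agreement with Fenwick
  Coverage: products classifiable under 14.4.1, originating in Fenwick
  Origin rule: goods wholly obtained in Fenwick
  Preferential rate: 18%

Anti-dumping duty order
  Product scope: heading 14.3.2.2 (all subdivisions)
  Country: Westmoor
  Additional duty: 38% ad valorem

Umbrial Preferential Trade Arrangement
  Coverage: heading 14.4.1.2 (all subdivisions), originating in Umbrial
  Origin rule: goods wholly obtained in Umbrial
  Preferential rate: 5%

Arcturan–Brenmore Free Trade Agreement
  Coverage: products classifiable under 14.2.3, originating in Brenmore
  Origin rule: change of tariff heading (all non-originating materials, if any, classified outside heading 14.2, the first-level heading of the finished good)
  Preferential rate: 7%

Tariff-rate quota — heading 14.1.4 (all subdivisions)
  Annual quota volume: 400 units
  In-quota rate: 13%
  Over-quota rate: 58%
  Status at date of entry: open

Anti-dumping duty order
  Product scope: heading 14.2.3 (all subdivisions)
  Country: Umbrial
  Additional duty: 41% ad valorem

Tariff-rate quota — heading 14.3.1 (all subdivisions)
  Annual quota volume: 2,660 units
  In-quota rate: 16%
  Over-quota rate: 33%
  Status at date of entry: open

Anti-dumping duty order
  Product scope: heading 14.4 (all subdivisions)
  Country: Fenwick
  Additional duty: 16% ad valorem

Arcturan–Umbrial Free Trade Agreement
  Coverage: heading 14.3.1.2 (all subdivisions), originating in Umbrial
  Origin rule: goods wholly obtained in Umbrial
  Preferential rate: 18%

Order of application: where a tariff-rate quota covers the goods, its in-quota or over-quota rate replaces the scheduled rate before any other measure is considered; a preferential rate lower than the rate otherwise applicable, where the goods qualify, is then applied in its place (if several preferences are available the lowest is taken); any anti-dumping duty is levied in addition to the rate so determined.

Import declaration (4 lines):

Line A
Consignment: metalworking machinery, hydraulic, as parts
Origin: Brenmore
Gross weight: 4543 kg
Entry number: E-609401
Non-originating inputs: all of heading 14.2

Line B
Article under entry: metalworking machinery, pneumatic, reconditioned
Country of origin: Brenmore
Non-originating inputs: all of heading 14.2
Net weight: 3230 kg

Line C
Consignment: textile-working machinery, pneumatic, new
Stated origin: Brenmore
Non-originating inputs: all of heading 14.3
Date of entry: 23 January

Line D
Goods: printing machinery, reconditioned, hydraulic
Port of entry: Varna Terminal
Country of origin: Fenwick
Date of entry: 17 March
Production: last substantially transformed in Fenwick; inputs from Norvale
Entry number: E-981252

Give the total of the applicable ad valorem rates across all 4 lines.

Line A: metalworking → 14.1; hydraulic → 14.1.3; as parts → 14.1.3.1. Scheduled 2%. Brenmore agreement on 14.2.3: 14.1.3.1 not covered. → 2%.
Line B: metalworking → 14.1; pneumatic → 14.1.1; reconditioned → 14.1.1.2. Scheduled 19%. Brenmore agreement on 14.2.3: 14.1.1.2 not covered. → 19%.
Line C: textile-working → 14.2; pneumatic → 14.2.3; new → 14.2.3.2. Scheduled 19%. Brenmore agreement on 14.2.3: CTH met → 7% available; preferential 7%. → 7%.
Line D: printing → 14.4; hydraulic → 14.4.1; reconditioned → 14.4.1.1. Scheduled 38%. Fenwick agreement on 14.4.1: not wholly obtained; anti-dumping (Fenwick, 14.4): +16%; total 38% + 16% = 54%. → 54%.
Sum: 2% + 19% + 7% + 54% = 82%.

82%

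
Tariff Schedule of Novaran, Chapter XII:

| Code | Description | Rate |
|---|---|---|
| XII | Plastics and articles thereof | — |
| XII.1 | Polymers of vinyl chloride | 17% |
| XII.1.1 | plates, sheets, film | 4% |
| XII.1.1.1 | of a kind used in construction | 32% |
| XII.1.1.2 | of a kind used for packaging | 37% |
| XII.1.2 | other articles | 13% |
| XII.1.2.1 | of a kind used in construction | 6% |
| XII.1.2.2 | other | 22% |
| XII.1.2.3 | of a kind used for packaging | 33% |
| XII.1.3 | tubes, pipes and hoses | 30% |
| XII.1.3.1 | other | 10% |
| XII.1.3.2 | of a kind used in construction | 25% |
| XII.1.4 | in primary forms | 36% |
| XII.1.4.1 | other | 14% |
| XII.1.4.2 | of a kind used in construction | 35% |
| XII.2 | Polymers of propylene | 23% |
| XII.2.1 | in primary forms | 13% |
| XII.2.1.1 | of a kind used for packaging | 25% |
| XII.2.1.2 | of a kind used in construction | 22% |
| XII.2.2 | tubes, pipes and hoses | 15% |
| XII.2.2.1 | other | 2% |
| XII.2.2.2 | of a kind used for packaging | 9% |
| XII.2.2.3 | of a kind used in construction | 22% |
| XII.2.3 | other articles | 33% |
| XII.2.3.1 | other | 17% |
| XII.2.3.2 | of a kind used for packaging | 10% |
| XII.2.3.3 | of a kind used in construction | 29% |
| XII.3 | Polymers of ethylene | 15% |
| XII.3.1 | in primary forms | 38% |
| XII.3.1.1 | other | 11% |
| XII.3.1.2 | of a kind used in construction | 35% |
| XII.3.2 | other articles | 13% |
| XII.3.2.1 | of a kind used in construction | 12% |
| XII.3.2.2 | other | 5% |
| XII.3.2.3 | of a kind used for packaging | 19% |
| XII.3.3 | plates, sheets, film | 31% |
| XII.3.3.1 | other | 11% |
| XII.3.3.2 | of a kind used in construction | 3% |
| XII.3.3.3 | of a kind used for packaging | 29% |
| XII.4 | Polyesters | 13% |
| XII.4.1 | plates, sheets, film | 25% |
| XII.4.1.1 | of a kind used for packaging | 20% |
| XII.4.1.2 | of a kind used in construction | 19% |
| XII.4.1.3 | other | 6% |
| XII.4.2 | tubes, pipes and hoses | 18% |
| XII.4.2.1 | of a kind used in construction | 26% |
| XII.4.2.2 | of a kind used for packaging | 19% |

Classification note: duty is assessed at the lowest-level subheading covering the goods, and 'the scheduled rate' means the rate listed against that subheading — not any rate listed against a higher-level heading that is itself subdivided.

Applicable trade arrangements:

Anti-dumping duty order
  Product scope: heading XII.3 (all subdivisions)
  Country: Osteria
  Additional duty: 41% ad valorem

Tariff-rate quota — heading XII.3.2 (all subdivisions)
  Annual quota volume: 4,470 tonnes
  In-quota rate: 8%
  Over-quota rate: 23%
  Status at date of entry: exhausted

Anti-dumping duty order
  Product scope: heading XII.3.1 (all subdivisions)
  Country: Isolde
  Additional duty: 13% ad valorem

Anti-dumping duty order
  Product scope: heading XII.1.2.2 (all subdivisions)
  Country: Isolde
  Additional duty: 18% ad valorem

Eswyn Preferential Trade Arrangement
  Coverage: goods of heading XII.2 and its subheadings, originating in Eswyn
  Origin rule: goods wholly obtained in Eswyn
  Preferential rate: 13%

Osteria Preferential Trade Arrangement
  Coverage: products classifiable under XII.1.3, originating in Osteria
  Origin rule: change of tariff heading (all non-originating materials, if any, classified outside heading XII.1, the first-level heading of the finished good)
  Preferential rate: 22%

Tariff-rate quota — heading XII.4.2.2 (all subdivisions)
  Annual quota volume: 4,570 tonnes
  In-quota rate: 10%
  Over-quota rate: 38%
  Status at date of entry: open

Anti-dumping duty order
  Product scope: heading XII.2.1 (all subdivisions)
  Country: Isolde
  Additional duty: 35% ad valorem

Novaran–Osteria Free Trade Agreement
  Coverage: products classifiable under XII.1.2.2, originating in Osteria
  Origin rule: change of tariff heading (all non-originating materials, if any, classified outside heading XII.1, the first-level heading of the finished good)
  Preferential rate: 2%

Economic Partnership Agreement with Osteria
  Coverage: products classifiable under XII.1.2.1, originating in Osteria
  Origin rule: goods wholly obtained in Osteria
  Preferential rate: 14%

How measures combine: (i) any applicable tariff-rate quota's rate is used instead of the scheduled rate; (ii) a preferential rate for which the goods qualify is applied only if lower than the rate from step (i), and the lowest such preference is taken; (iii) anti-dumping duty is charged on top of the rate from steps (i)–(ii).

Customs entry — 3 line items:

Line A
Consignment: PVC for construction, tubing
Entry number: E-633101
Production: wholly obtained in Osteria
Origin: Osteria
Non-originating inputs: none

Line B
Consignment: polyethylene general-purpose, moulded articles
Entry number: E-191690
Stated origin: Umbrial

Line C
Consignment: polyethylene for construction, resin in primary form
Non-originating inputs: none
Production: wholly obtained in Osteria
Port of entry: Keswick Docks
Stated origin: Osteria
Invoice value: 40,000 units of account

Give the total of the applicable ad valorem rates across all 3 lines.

121%

Line A: PVC → XII.1; tubing → XII.1.3; for construction → XII.1.3.2. Scheduled 25%. Osteria agreement on XII.1.3: CTH met → 22% available; Osteria agreement on XII.1.2.2: XII.1.3.2 not covered; Osteria agreement on XII.1.2.1: XII.1.3.2 not covered; preferential 22%. → 22%.
Line B: polyethylene → XII.3; moulded articles → XII.3.2; general-purpose → XII.3.2.2. Scheduled 5%. quota on XII.3.2 exhausted → over-quota 23%. → 23%.
Line C: polyethylene → XII.3; resin in primary form → XII.3.1; for construction → XII.3.1.2. Scheduled 35%. Osteria agreement on XII.1.3: XII.3.1.2 not covered; Osteria agreement on XII.1.2.2: XII.3.1.2 not covered; Osteria agreement on XII.1.2.1: XII.3.1.2 not covered; anti-dumping (Osteria, XII.3): +41%; total 35% + 41% = 76%. → 76%.
Sum: 22% + 23% + 76% = 121%.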